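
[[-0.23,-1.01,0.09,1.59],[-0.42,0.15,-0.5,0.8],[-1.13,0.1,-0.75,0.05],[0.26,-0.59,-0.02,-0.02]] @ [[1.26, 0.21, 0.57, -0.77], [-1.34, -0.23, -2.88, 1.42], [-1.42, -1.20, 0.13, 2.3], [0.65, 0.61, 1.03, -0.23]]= [[1.97, 1.05, 4.43, -1.42], [0.50, 0.97, 0.09, -0.80], [-0.46, 0.67, -0.98, -0.72], [1.13, 0.2, 1.82, -1.08]]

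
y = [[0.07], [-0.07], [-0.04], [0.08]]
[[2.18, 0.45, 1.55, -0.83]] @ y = [[-0.01]]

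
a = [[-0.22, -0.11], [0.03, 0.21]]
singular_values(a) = [0.29, 0.15]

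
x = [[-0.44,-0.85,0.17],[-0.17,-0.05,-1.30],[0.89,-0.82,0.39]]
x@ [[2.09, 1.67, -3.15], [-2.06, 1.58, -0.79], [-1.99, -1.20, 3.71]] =[[0.49, -2.28, 2.69], [2.33, 1.2, -4.25], [2.77, -0.28, -0.71]]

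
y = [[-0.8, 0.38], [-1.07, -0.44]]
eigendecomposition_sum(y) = [[(-0.4+0.21j), 0.19+0.19j], [(-0.54-0.54j), (-0.22+0.4j)]] + [[(-0.4-0.21j), 0.19-0.19j], [(-0.54+0.54j), (-0.22-0.4j)]]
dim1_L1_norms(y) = [1.18, 1.51]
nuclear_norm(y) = 1.91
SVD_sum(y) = [[-0.75, -0.09], [-1.11, -0.13]] + [[-0.05, 0.47], [0.04, -0.31]]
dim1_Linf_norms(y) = [0.8, 1.07]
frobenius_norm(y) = 1.46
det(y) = 0.76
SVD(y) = [[-0.56, -0.83], [-0.83, 0.56]] @ diag([1.3430859580195942, 0.5648186517552235]) @ [[0.99, 0.11], [0.11, -0.99]]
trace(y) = -1.24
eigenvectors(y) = [[-0.14+0.49j,(-0.14-0.49j)], [-0.86+0.00j,(-0.86-0j)]]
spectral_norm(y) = 1.34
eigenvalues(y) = [(-0.62+0.61j), (-0.62-0.61j)]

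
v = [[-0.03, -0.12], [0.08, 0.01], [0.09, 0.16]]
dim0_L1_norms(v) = [0.2, 0.29]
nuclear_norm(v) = 0.30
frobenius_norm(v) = 0.24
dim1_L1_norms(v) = [0.15, 0.09, 0.25]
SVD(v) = [[-0.53, -0.42], [0.21, -0.91], [0.82, -0.04]] @ diag([0.22415086482944696, 0.07250096410538974]) @ [[0.47, 0.88],[-0.88, 0.47]]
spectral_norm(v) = 0.22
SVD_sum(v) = [[-0.06, -0.11], [0.02, 0.04], [0.09, 0.16]] + [[0.03, -0.01],[0.06, -0.03],[0.0, -0.00]]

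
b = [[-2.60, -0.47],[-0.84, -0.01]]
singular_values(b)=[2.77, 0.13]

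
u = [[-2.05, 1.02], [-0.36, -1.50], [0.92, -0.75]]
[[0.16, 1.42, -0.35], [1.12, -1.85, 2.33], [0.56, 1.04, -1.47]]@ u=[[-1.16, -1.70], [0.51, 2.17], [-2.87, 0.11]]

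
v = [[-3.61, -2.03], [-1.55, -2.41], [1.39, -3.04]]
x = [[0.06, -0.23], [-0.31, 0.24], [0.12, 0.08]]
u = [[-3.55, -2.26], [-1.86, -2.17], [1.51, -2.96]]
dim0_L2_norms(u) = [4.28, 4.31]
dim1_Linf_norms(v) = [3.61, 2.41, 3.04]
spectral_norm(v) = 5.02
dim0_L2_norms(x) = [0.34, 0.34]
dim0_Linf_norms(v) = [3.61, 3.04]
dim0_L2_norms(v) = [4.17, 4.38]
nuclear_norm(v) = 8.39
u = v + x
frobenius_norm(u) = 6.08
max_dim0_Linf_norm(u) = 3.55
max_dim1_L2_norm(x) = 0.39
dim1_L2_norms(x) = [0.24, 0.39, 0.14]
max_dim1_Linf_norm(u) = 3.55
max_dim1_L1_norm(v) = 5.64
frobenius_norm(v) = 6.04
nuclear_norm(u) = 8.40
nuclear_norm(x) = 0.63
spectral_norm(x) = 0.44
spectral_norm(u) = 5.10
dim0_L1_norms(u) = [6.92, 7.39]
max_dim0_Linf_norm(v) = 3.61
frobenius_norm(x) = 0.48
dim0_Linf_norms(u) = [3.55, 2.96]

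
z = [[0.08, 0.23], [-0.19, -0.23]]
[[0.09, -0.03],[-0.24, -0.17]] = z@[[1.37,1.79], [-0.08,-0.74]]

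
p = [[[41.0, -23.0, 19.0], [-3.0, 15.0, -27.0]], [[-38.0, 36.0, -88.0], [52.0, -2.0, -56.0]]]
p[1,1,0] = 52.0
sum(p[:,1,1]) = 13.0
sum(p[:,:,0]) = 52.0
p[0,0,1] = -23.0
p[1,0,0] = -38.0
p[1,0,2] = -88.0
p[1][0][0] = -38.0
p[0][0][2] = 19.0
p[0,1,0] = -3.0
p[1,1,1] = -2.0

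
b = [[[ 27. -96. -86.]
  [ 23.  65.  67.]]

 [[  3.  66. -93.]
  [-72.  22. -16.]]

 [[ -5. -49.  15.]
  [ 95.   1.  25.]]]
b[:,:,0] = [[27.0, 23.0], [3.0, -72.0], [-5.0, 95.0]]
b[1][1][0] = -72.0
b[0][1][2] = 67.0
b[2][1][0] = 95.0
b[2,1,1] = 1.0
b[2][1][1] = 1.0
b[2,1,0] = 95.0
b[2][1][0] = 95.0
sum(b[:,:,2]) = -88.0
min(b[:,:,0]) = -72.0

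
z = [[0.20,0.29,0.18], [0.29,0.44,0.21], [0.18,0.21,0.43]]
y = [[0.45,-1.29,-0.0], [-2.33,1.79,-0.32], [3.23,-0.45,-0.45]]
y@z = [[-0.28, -0.44, -0.19], [-0.0, 0.04, -0.18], [0.43, 0.64, 0.29]]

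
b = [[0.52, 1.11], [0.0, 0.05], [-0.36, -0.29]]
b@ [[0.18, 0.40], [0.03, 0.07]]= [[0.13,0.29],[0.0,0.00],[-0.07,-0.16]]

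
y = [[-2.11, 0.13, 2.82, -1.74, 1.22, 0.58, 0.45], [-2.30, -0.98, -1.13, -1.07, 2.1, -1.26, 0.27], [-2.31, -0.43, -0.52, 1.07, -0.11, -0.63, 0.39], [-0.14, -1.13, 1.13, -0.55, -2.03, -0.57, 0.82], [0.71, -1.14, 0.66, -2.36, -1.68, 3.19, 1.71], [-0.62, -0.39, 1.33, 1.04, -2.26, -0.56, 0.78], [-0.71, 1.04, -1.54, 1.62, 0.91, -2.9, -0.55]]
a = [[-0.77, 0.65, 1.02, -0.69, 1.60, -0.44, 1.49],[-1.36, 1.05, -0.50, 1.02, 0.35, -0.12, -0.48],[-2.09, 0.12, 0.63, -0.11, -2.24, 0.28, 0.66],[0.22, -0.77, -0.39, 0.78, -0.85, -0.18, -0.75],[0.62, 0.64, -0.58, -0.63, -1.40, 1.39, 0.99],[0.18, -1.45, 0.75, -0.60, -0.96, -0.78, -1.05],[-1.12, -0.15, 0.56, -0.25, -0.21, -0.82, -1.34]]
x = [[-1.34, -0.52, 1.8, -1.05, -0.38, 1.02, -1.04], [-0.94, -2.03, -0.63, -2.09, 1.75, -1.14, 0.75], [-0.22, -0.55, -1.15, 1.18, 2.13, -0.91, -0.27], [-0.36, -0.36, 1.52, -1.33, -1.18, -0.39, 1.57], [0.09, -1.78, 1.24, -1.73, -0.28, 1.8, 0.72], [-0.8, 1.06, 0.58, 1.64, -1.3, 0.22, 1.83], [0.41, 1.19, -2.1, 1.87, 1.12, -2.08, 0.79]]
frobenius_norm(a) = 6.44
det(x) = -26.87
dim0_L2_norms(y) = [4.06, 2.23, 3.92, 3.86, 4.33, 4.64, 2.22]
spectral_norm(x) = 6.22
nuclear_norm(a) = 13.68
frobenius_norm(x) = 8.79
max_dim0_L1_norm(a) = 7.61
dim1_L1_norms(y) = [9.05, 9.11, 5.46, 6.37, 11.45, 6.98, 9.27]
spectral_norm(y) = 6.82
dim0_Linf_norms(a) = [2.09, 1.45, 1.02, 1.02, 2.24, 1.39, 1.49]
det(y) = 72.77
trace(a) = -1.83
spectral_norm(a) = 3.65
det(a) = -0.01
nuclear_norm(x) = 18.41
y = a + x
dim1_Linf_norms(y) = [2.82, 2.3, 2.31, 2.03, 3.19, 2.26, 2.9]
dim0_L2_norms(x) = [1.92, 3.25, 3.68, 4.22, 3.49, 3.31, 2.95]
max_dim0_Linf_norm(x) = 2.13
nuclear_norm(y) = 21.02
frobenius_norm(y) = 9.85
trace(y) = -6.95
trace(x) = -5.12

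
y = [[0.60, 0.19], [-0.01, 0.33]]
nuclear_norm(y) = 0.95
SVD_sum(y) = [[0.58, 0.24], [0.11, 0.05]] + [[0.02, -0.05],  [-0.12, 0.28]]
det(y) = 0.20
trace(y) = 0.93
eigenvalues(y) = [0.59, 0.34]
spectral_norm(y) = 0.64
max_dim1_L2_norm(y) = 0.63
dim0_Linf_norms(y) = [0.6, 0.33]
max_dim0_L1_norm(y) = 0.61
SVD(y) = [[-0.98, -0.19], [-0.19, 0.98]] @ diag([0.6378809670143385, 0.3133813522225795]) @ [[-0.92, -0.39], [-0.39, 0.92]]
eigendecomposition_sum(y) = [[0.61, 0.44], [-0.02, -0.02]] + [[-0.01, -0.25], [0.01, 0.35]]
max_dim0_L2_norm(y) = 0.6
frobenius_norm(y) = 0.71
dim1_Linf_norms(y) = [0.6, 0.33]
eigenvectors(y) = [[1.0, -0.59], [-0.04, 0.81]]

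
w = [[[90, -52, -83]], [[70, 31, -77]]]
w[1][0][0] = 70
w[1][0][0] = 70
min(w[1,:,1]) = 31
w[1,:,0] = [70]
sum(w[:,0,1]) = -21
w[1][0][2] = -77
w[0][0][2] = -83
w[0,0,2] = -83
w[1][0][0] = 70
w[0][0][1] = -52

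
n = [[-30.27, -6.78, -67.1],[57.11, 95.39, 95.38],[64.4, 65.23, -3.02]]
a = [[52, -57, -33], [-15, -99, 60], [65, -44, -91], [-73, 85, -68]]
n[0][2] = -67.1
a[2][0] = 65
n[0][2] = -67.1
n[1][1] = 95.39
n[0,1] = -6.78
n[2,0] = 64.4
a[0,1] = -57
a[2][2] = -91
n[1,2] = 95.38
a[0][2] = -33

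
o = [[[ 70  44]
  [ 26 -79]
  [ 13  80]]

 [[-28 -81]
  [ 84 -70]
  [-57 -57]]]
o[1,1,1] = -70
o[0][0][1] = 44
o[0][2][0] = 13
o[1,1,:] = [84, -70]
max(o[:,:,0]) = 84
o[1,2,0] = -57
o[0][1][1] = -79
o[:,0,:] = [[70, 44], [-28, -81]]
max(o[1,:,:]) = 84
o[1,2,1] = -57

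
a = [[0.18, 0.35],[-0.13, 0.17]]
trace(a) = 0.35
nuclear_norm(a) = 0.59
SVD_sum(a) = [[0.13, 0.37], [0.04, 0.11]] + [[0.05, -0.02],[-0.17, 0.06]]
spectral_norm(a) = 0.41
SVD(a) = [[0.96, 0.29], [0.29, -0.96]] @ diag([0.40714051253330913, 0.18691335707785672]) @ [[0.33, 0.94], [0.94, -0.33]]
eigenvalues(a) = [(0.18+0.21j), (0.18-0.21j)]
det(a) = 0.08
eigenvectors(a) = [[0.85+0.00j, 0.85-0.00j], [-0.01+0.52j, (-0.01-0.52j)]]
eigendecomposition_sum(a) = [[(0.09+0.1j),(0.18-0.14j)], [-0.06+0.05j,(0.08+0.11j)]] + [[(0.09-0.1j), (0.18+0.14j)], [-0.06-0.05j, (0.08-0.11j)]]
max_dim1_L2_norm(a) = 0.39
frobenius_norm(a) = 0.45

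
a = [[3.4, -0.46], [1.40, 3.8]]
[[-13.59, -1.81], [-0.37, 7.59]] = a @ [[-3.82, -0.25], [1.31, 2.09]]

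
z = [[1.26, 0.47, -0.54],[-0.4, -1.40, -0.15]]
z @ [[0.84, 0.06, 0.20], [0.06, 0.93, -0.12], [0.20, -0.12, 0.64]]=[[0.98, 0.58, -0.15],[-0.45, -1.31, -0.01]]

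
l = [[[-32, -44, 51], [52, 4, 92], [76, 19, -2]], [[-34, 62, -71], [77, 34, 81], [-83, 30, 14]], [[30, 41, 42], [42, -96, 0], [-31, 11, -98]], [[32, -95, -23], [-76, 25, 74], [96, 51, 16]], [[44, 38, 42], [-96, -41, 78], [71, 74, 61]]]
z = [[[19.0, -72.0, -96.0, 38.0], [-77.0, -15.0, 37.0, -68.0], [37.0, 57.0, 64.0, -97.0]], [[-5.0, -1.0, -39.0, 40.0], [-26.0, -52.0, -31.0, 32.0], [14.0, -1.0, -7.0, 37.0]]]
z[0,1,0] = -77.0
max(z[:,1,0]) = -26.0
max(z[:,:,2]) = 64.0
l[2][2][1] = 11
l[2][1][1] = -96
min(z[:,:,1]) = -72.0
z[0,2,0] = 37.0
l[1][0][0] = -34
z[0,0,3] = 38.0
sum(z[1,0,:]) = -5.0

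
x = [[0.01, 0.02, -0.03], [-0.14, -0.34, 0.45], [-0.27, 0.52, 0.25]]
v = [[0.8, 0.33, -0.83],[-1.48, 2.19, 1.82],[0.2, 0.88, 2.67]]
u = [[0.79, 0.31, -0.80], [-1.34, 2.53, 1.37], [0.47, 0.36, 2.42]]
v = u + x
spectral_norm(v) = 4.02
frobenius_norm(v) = 4.44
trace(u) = 5.74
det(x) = 0.00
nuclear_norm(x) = 1.22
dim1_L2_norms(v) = [1.2, 3.21, 2.82]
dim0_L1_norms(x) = [0.42, 0.88, 0.73]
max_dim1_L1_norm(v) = 5.49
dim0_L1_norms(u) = [2.6, 3.2, 4.59]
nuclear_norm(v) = 6.59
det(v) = 6.27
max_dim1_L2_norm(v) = 3.21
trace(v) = 5.66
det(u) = 6.99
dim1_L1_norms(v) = [1.96, 5.49, 3.75]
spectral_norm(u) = 3.54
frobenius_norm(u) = 4.20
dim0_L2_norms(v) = [1.69, 2.38, 3.34]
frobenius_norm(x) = 0.86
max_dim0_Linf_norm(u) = 2.53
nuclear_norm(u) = 6.55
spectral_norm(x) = 0.64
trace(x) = -0.08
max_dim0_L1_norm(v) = 5.32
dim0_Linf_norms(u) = [1.34, 2.53, 2.42]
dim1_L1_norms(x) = [0.06, 0.93, 1.04]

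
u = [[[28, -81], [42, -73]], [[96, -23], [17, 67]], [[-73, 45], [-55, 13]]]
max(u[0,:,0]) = 42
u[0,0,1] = -81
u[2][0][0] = -73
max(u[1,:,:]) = 96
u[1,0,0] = 96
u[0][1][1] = -73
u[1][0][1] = -23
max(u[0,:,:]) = 42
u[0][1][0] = 42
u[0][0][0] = 28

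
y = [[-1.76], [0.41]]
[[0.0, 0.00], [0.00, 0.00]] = y@[[0.0,0.0]]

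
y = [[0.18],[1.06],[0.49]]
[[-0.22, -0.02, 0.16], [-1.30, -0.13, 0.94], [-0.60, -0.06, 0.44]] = y @ [[-1.23, -0.12, 0.89]]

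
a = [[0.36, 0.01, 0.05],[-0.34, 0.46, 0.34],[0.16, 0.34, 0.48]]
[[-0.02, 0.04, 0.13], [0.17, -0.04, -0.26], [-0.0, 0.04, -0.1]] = a@[[-0.01, 0.09, 0.4], [0.75, -0.10, -0.05], [-0.53, 0.12, -0.3]]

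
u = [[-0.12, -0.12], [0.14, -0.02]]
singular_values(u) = [0.2, 0.1]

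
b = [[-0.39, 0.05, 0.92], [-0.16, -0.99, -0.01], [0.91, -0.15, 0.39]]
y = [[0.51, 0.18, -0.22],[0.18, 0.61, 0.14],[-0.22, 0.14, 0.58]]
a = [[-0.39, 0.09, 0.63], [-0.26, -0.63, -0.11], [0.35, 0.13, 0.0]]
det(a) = 0.11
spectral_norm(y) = 0.77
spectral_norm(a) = 0.77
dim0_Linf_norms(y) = [0.51, 0.61, 0.58]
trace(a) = -1.02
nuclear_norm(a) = 1.70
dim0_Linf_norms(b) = [0.91, 0.99, 0.92]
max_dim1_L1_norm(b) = 1.45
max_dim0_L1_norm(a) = 1.0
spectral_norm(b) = 1.00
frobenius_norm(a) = 1.08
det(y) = 0.11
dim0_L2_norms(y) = [0.58, 0.65, 0.64]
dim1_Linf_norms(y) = [0.51, 0.61, 0.58]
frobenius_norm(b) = 1.73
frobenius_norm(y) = 1.08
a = b @ y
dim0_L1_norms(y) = [0.91, 0.93, 0.94]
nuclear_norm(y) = 1.70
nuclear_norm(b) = 3.00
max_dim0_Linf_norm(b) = 0.99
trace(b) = -0.99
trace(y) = 1.70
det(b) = 1.00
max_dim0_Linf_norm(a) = 0.63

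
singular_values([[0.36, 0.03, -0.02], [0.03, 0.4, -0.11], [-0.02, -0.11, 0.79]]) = [0.82, 0.39, 0.34]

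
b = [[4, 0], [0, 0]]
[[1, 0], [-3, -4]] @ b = [[4, 0], [-12, 0]]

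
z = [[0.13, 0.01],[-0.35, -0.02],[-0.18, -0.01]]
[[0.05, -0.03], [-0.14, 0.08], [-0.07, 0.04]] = z @ [[0.45, -0.22], [-0.68, -0.21]]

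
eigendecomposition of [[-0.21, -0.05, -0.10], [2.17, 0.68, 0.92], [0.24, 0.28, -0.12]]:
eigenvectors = [[-0.08, 0.46, 0.12], [0.96, -0.64, -0.77], [0.28, -0.61, 0.63]]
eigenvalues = [0.77, -0.01, -0.42]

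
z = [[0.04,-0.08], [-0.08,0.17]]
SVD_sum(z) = [[0.04, -0.08],[-0.08, 0.17]] + [[0.0, 0.00],[0.0, 0.0]]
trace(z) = 0.21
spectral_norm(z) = 0.21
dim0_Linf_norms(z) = [0.08, 0.17]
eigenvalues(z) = [0.0, 0.21]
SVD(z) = [[-0.43, 0.90], [0.9, 0.43]] @ diag([0.20807764064044154, 0.0019223593595584796]) @ [[-0.43, 0.9], [0.9, 0.43]]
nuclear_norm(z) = 0.21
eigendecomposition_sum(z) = [[0.0, 0.00], [0.00, 0.0]] + [[0.04, -0.08], [-0.08, 0.17]]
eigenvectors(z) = [[-0.9,0.43],[-0.43,-0.9]]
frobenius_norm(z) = 0.21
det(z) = 0.00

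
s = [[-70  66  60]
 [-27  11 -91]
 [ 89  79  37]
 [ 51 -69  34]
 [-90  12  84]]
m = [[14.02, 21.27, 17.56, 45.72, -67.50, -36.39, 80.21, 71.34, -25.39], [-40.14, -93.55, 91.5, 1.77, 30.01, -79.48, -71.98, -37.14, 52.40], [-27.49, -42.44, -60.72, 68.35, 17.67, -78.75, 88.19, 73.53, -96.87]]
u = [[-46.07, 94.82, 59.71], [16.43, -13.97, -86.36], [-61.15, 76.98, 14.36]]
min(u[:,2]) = -86.36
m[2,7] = 73.53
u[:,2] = [59.71, -86.36, 14.36]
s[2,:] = [89, 79, 37]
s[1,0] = -27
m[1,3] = 1.77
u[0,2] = 59.71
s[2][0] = 89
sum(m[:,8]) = -69.86000000000001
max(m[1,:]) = 91.5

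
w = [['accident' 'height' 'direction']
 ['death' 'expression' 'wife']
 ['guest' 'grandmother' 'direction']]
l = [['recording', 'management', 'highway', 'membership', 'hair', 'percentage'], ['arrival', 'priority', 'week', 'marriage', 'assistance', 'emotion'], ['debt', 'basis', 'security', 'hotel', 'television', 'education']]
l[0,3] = 'membership'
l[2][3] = 'hotel'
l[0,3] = 'membership'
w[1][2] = 'wife'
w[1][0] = 'death'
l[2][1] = 'basis'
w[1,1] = 'expression'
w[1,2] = 'wife'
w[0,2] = 'direction'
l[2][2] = 'security'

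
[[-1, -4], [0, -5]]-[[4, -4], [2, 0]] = [[-5, 0], [-2, -5]]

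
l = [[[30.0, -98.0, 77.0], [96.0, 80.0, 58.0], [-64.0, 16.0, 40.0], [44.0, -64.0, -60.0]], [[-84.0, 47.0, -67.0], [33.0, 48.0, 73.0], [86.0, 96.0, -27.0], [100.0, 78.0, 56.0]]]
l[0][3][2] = -60.0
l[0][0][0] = 30.0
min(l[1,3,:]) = 56.0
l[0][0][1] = -98.0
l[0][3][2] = -60.0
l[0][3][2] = -60.0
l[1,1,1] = 48.0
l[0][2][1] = 16.0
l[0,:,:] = [[30.0, -98.0, 77.0], [96.0, 80.0, 58.0], [-64.0, 16.0, 40.0], [44.0, -64.0, -60.0]]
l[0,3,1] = -64.0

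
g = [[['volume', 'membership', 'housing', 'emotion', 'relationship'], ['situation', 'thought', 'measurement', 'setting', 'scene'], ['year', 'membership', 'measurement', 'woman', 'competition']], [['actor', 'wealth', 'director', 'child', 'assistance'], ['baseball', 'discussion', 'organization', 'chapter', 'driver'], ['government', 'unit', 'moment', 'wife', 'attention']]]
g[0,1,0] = 'situation'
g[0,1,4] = 'scene'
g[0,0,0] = 'volume'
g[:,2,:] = [['year', 'membership', 'measurement', 'woman', 'competition'], ['government', 'unit', 'moment', 'wife', 'attention']]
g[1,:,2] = ['director', 'organization', 'moment']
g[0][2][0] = 'year'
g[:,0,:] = [['volume', 'membership', 'housing', 'emotion', 'relationship'], ['actor', 'wealth', 'director', 'child', 'assistance']]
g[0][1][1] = 'thought'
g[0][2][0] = 'year'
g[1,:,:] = [['actor', 'wealth', 'director', 'child', 'assistance'], ['baseball', 'discussion', 'organization', 'chapter', 'driver'], ['government', 'unit', 'moment', 'wife', 'attention']]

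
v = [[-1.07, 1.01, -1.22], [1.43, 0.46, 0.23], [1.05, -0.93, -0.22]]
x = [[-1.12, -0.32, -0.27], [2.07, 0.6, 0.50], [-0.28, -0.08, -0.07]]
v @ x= [[3.63, 1.05, 0.88], [-0.71, -0.20, -0.17], [-3.04, -0.88, -0.73]]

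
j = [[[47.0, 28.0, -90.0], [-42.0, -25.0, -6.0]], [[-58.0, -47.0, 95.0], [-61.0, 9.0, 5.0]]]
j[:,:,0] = [[47.0, -42.0], [-58.0, -61.0]]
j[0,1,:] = [-42.0, -25.0, -6.0]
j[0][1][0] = -42.0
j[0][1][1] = -25.0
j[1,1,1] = 9.0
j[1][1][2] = 5.0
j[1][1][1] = 9.0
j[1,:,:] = [[-58.0, -47.0, 95.0], [-61.0, 9.0, 5.0]]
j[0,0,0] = 47.0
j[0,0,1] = 28.0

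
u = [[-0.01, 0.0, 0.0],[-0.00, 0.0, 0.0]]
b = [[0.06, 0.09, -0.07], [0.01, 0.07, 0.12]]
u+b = [[0.05,0.09,-0.07], [0.01,0.07,0.12]]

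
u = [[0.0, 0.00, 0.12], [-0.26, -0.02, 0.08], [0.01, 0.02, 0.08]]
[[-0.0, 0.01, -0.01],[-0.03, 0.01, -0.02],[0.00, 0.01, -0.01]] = u @[[0.11, 0.02, 0.07], [0.11, -0.08, -0.02], [-0.01, 0.12, -0.08]]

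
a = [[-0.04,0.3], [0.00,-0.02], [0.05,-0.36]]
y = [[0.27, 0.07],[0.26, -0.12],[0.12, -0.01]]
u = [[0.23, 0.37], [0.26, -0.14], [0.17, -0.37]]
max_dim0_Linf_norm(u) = 0.37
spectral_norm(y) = 0.40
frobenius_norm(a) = 0.47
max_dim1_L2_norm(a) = 0.36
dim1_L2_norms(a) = [0.3, 0.02, 0.36]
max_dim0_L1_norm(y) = 0.65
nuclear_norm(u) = 0.93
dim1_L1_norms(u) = [0.6, 0.4, 0.54]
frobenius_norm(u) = 0.67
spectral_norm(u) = 0.54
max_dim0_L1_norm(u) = 0.88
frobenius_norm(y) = 0.42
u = a + y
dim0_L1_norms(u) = [0.66, 0.88]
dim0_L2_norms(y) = [0.39, 0.14]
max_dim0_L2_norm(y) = 0.39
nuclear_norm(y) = 0.53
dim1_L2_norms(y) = [0.28, 0.29, 0.12]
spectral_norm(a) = 0.47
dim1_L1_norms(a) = [0.34, 0.02, 0.41]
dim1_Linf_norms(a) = [0.3, 0.02, 0.36]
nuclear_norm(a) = 0.48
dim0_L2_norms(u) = [0.39, 0.54]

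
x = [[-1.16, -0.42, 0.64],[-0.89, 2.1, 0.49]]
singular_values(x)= [2.35, 1.37]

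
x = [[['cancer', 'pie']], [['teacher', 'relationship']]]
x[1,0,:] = ['teacher', 'relationship']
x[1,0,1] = 'relationship'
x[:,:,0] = [['cancer'], ['teacher']]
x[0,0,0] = 'cancer'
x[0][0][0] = 'cancer'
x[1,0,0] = 'teacher'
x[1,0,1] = 'relationship'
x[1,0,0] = 'teacher'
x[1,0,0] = 'teacher'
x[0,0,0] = 'cancer'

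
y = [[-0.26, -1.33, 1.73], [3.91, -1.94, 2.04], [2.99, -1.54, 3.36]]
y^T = [[-0.26,3.91,2.99], [-1.33,-1.94,-1.54], [1.73,2.04,3.36]]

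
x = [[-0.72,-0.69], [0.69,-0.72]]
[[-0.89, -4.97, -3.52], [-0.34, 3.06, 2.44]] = x@[[0.41,5.72,4.24], [0.86,1.23,0.68]]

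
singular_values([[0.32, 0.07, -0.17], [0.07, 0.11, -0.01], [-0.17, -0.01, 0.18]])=[0.45, 0.12, 0.05]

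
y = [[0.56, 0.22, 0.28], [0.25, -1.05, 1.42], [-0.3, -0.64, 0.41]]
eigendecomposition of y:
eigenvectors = [[-0.62+0.00j, -0.29-0.28j, (-0.29+0.28j)], [(0.55+0j), 0.71+0.00j, (0.71-0j)], [0.56+0.00j, 0.53+0.25j, 0.53-0.25j]]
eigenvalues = [(0.11+0j), (-0.09+0.4j), (-0.09-0.4j)]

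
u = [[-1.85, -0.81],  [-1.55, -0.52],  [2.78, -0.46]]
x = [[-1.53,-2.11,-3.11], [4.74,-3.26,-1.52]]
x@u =[[-2.54, 3.77], [-7.94, -1.45]]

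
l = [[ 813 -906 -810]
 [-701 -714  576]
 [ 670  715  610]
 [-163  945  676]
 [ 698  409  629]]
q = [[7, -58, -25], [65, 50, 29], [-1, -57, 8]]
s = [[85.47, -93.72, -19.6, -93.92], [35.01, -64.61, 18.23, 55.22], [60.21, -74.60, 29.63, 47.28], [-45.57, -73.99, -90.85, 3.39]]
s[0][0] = 85.47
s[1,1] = -64.61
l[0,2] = -810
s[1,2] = 18.23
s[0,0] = 85.47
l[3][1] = 945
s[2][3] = 47.28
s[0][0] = 85.47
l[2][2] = 610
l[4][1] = 409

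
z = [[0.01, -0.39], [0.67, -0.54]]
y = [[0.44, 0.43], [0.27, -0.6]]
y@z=[[0.29, -0.4], [-0.40, 0.22]]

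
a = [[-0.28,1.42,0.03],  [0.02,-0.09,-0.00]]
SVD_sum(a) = [[-0.28, 1.42, 0.03], [0.02, -0.09, -0.00]] + [[0.00, 0.00, 0.00], [0.00, 0.0, 0.00]]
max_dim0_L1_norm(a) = 1.51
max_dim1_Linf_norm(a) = 1.42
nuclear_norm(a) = 1.45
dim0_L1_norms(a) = [0.3, 1.51, 0.03]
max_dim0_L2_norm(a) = 1.42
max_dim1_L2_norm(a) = 1.45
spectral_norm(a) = 1.45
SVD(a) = [[-1.00, 0.06], [0.06, 1.0]] @ diag([1.4505831578789665, 0.0029158322799610475]) @ [[0.19, -0.98, -0.02],[0.75, 0.13, 0.65]]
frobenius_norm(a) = 1.45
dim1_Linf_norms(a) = [1.42, 0.09]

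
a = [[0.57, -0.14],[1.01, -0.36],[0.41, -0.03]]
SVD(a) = [[-0.46, 0.29], [-0.83, -0.47], [-0.31, 0.83]] @ diag([1.2850758513201328, 0.10853596801906595]) @ [[-0.96,  0.29], [0.29,  0.96]]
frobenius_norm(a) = 1.29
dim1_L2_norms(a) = [0.59, 1.07, 0.41]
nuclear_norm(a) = 1.39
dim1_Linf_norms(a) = [0.57, 1.01, 0.41]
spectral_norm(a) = 1.29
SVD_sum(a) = [[0.56, -0.17], [1.02, -0.31], [0.38, -0.12]] + [[0.01, 0.03], [-0.01, -0.05], [0.03, 0.09]]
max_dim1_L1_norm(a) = 1.37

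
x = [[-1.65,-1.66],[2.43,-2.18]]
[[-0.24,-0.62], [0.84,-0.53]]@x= [[-1.11, 1.75], [-2.67, -0.24]]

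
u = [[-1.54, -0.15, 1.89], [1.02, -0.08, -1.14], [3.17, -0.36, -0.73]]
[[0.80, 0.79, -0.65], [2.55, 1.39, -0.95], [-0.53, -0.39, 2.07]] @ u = [[-2.49, 0.05, 1.09], [-5.52, -0.15, 3.93], [6.98, -0.63, -2.07]]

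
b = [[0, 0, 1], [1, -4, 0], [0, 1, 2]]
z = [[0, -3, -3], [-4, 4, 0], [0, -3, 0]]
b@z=[[0, -3, 0], [16, -19, -3], [-4, -2, 0]]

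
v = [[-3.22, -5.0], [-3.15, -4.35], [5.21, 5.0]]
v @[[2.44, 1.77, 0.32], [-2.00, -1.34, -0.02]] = [[2.14, 1.00, -0.93], [1.01, 0.25, -0.92], [2.71, 2.52, 1.57]]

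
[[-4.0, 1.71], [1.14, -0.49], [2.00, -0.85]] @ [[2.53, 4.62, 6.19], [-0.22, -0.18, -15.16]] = [[-10.50,-18.79,-50.68], [2.99,5.36,14.48], [5.25,9.39,25.27]]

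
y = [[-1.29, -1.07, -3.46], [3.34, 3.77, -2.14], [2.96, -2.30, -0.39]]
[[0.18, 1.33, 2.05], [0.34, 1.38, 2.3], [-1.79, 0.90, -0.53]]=y@ [[-0.33, 0.20, -0.05], [0.36, -0.06, 0.28], [-0.04, -0.44, -0.66]]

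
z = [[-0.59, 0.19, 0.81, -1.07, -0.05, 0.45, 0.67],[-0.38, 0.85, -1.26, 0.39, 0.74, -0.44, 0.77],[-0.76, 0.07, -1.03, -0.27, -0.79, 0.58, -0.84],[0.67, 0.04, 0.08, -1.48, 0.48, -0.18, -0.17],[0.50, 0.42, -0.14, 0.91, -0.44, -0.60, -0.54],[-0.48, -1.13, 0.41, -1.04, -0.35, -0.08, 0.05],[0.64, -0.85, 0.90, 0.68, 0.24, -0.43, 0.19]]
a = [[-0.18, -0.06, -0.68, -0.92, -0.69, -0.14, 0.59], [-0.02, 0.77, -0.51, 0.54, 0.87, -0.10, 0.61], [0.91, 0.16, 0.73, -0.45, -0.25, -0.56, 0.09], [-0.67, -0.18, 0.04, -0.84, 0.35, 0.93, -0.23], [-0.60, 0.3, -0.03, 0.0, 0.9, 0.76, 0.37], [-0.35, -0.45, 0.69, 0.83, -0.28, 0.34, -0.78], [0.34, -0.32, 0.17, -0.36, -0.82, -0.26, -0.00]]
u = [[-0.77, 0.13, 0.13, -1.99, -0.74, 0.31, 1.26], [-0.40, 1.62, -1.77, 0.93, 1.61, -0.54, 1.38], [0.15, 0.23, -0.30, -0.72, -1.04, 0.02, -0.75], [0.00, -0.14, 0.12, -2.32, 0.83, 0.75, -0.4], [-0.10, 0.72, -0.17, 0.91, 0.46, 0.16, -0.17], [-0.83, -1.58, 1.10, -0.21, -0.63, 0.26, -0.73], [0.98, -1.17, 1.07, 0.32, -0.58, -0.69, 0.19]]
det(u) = -5.81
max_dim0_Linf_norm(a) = 0.93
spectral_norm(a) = 2.35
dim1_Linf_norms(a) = [0.92, 0.87, 0.91, 0.93, 0.9, 0.83, 0.82]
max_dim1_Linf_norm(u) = 2.32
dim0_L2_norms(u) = [1.56, 2.66, 2.37, 3.42, 2.42, 1.23, 2.19]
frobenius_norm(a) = 3.75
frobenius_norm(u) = 6.25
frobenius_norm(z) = 4.56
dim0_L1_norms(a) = [3.07, 2.24, 2.85, 3.94, 4.16, 3.09, 2.67]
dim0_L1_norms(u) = [3.23, 5.59, 4.66, 7.4, 5.89, 2.73, 4.88]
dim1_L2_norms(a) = [1.48, 1.51, 1.4, 1.49, 1.41, 1.51, 1.06]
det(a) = 0.04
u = z + a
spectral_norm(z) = 2.78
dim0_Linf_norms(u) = [0.98, 1.62, 1.77, 2.32, 1.61, 0.75, 1.38]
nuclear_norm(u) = 13.43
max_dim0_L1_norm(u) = 7.4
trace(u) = -0.86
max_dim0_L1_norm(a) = 4.16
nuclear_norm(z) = 10.22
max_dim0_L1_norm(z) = 5.84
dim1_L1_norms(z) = [3.83, 4.83, 4.34, 3.1, 3.55, 3.54, 3.93]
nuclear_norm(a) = 7.83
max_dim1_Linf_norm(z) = 1.48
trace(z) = -2.58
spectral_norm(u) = 4.39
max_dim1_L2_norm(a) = 1.51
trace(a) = 1.72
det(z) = -0.00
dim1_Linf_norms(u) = [1.99, 1.77, 1.04, 2.32, 0.91, 1.58, 1.17]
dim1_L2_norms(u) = [2.61, 3.4, 1.53, 2.61, 1.29, 2.33, 2.1]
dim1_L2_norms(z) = [1.68, 1.99, 1.84, 1.71, 1.46, 1.7, 1.64]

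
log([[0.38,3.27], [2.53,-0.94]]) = [[1.06+1.22j,  -0.11-1.74j], [(-0.08-1.35j),  1.10+1.92j]]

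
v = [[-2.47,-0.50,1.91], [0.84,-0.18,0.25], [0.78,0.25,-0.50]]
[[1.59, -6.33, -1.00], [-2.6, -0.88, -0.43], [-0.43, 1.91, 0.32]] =v @ [[-2.19, 0.15, -0.19], [2.32, 1.98, 0.69], [-1.39, -2.6, -0.59]]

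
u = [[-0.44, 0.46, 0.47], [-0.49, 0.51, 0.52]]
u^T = [[-0.44, -0.49],[0.46, 0.51],[0.47, 0.52]]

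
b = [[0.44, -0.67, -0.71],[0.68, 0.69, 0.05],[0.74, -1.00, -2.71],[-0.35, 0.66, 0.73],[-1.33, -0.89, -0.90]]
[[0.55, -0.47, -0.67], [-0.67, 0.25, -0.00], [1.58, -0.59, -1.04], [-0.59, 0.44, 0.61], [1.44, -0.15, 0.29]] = b@ [[-0.38, -0.25, -0.62], [-0.56, 0.62, 0.61], [-0.48, -0.08, -0.01]]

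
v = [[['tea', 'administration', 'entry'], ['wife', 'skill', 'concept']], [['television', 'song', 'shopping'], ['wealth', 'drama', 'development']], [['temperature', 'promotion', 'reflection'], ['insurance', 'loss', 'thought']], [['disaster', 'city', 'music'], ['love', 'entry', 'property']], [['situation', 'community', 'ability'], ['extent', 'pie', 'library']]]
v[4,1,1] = 'pie'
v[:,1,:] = [['wife', 'skill', 'concept'], ['wealth', 'drama', 'development'], ['insurance', 'loss', 'thought'], ['love', 'entry', 'property'], ['extent', 'pie', 'library']]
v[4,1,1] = 'pie'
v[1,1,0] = 'wealth'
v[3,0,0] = 'disaster'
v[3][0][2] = 'music'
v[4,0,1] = 'community'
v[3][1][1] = 'entry'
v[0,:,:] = [['tea', 'administration', 'entry'], ['wife', 'skill', 'concept']]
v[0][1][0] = 'wife'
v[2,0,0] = 'temperature'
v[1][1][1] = 'drama'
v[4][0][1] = 'community'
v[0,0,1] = 'administration'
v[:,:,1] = [['administration', 'skill'], ['song', 'drama'], ['promotion', 'loss'], ['city', 'entry'], ['community', 'pie']]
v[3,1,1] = 'entry'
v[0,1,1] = 'skill'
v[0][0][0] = 'tea'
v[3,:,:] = [['disaster', 'city', 'music'], ['love', 'entry', 'property']]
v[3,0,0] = 'disaster'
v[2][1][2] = 'thought'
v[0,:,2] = ['entry', 'concept']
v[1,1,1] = 'drama'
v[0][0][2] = 'entry'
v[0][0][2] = 'entry'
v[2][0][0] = 'temperature'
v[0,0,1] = 'administration'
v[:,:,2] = [['entry', 'concept'], ['shopping', 'development'], ['reflection', 'thought'], ['music', 'property'], ['ability', 'library']]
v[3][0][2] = 'music'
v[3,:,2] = ['music', 'property']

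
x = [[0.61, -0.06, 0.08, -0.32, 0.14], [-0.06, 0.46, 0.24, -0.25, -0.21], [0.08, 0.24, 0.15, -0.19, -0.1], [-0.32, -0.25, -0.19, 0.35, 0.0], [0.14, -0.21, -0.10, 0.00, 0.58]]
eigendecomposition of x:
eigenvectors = [[-0.45, 0.64, 0.46, -0.39, -0.19], [-0.52, -0.38, -0.47, -0.60, 0.03], [-0.37, -0.1, -0.15, 0.46, -0.78], [0.58, -0.17, 0.13, -0.53, -0.59], [0.23, 0.64, -0.73, -0.04, -0.08]]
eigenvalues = [0.95, 0.86, 0.34, -0.0, 0.01]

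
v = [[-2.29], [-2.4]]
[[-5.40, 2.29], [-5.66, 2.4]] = v@ [[2.36, -1.0]]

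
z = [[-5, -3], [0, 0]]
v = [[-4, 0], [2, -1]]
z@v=[[14, 3], [0, 0]]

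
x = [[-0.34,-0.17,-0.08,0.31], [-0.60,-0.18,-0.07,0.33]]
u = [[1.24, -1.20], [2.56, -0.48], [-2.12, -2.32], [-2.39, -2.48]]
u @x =[[0.30, 0.01, -0.02, -0.01], [-0.58, -0.35, -0.17, 0.64], [2.11, 0.78, 0.33, -1.42], [2.30, 0.85, 0.36, -1.56]]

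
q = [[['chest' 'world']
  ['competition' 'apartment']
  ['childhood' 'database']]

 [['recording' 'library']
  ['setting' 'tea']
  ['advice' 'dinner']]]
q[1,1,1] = 'tea'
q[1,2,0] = 'advice'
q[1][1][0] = 'setting'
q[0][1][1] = 'apartment'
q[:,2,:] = [['childhood', 'database'], ['advice', 'dinner']]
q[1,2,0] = 'advice'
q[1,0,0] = 'recording'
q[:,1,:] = [['competition', 'apartment'], ['setting', 'tea']]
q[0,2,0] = 'childhood'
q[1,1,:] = ['setting', 'tea']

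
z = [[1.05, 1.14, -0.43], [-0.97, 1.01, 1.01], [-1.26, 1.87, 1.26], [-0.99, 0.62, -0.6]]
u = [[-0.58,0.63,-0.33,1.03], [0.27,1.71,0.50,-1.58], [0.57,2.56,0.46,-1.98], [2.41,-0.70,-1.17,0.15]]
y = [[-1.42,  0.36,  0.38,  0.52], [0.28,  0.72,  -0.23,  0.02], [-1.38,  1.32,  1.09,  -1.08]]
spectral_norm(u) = 4.14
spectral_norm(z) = 3.17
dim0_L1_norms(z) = [4.27, 4.64, 3.3]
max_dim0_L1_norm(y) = 3.08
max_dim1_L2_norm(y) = 2.45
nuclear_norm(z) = 5.93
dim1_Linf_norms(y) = [1.42, 0.72, 1.38]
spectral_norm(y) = 2.67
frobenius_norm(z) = 3.74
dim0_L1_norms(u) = [3.83, 5.6, 2.46, 4.74]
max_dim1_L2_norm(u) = 3.32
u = z @ y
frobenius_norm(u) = 5.13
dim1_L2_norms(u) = [1.38, 2.4, 3.32, 2.77]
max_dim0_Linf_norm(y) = 1.42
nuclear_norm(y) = 4.64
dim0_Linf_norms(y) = [1.42, 1.32, 1.09, 1.08]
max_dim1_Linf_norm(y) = 1.42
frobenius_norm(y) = 3.04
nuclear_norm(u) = 8.15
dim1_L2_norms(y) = [1.6, 0.81, 2.45]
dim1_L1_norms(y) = [2.68, 1.25, 4.87]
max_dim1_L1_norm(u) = 5.57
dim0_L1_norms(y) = [3.08, 2.4, 1.7, 1.62]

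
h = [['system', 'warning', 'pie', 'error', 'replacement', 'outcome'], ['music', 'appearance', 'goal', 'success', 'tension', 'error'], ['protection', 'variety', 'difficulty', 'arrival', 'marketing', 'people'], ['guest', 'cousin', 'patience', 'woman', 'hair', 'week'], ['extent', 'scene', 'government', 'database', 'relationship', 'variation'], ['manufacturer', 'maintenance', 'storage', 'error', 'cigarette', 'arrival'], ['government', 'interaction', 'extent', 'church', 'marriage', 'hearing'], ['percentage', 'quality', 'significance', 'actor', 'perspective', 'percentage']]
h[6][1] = 'interaction'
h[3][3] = 'woman'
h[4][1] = 'scene'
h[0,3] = 'error'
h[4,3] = 'database'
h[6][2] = 'extent'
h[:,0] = ['system', 'music', 'protection', 'guest', 'extent', 'manufacturer', 'government', 'percentage']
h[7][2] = 'significance'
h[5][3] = 'error'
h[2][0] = 'protection'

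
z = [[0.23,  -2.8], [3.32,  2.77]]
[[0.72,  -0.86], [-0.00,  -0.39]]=z@[[0.2,-0.35],[-0.24,0.28]]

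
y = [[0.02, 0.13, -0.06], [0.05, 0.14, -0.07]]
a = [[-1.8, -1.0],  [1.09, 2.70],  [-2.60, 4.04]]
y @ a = [[0.26, 0.09], [0.24, 0.05]]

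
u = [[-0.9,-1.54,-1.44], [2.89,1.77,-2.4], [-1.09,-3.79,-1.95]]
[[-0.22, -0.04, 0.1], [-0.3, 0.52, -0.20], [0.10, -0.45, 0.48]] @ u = [[-0.03, -0.11, 0.22],[1.99, 2.14, -0.43],[-1.91, -2.77, -0.0]]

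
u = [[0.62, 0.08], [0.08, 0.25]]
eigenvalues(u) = [0.64, 0.23]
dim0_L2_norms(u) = [0.63, 0.26]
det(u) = 0.15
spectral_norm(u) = 0.64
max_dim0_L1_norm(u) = 0.7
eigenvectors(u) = [[0.98,-0.2], [0.2,0.98]]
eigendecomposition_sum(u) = [[0.61, 0.13],[0.13, 0.03]] + [[0.01, -0.05], [-0.05, 0.22]]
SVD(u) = [[-0.98,-0.20], [-0.20,0.98]] @ diag([0.6365564437074637, 0.23344355629253624]) @ [[-0.98,  -0.2], [-0.2,  0.98]]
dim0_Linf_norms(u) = [0.62, 0.25]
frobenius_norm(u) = 0.68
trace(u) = 0.87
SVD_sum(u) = [[0.61, 0.13], [0.13, 0.03]] + [[0.01, -0.05], [-0.05, 0.22]]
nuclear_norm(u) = 0.87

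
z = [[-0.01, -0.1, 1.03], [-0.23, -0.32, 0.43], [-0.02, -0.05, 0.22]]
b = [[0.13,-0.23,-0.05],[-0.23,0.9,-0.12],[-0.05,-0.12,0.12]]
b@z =[[0.05, 0.06, 0.02], [-0.20, -0.26, 0.12], [0.03, 0.04, -0.08]]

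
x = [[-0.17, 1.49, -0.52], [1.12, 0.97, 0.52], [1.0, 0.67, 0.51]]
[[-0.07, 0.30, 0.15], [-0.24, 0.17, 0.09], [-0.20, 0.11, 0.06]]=x @ [[-0.02,0.03,0.02],[-0.12,0.18,0.09],[-0.2,-0.08,-0.03]]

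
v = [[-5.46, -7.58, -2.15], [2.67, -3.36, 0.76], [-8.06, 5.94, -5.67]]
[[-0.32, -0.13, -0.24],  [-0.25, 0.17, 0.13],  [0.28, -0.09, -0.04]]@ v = [[3.33, 1.44, 1.95],[0.77, 2.1, -0.07],[-1.45, -2.06, -0.44]]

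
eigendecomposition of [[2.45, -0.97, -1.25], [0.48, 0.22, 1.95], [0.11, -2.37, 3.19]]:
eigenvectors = [[-0.97+0.00j, -0.01-0.58j, -0.01+0.58j],[(-0+0j), -0.59+0.00j, -0.59-0.00j],[0.24+0.00j, -0.40-0.40j, -0.40+0.40j]]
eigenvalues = [(2.75+0j), (1.55+1.82j), (1.55-1.82j)]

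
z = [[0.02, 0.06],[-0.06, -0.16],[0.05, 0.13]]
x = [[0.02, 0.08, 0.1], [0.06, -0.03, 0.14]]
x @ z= [[0.00, 0.00], [0.01, 0.03]]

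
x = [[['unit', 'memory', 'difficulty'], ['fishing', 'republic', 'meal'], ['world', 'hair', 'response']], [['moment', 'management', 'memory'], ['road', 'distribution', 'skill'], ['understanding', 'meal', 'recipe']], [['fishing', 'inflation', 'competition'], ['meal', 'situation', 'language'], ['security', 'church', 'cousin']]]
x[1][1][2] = 'skill'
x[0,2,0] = 'world'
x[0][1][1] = 'republic'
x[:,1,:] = [['fishing', 'republic', 'meal'], ['road', 'distribution', 'skill'], ['meal', 'situation', 'language']]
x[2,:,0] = ['fishing', 'meal', 'security']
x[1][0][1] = 'management'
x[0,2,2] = 'response'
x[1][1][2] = 'skill'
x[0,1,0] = 'fishing'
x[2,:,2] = ['competition', 'language', 'cousin']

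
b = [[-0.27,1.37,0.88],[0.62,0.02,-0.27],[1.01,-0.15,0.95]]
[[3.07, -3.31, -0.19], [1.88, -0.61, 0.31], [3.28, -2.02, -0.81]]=b@[[3.17, -1.36, 0.1], [2.55, -2.04, 0.45], [0.49, -1.00, -0.89]]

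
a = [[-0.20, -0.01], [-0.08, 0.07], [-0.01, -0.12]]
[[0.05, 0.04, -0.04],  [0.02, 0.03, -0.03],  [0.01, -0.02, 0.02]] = a@ [[-0.25, -0.23, 0.21], [-0.06, 0.15, -0.16]]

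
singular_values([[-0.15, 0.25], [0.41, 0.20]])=[0.46, 0.29]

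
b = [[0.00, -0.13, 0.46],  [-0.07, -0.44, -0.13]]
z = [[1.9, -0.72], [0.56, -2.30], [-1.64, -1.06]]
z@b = [[0.05, 0.07, 0.97], [0.16, 0.94, 0.56], [0.07, 0.68, -0.62]]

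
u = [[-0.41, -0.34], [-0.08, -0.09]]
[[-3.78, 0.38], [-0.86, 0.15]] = u @ [[4.86, 1.85], [5.27, -3.36]]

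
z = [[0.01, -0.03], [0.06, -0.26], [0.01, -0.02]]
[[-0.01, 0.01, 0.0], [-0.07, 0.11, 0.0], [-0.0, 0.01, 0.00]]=z@ [[0.07, -0.12, -0.0], [0.27, -0.45, -0.0]]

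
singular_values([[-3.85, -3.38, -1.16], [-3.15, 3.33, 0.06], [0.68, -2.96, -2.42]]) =[5.99, 5.02, 1.59]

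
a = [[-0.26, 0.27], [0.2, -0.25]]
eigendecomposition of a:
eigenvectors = [[-0.76,-0.75],  [0.64,-0.66]]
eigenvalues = [-0.49, -0.02]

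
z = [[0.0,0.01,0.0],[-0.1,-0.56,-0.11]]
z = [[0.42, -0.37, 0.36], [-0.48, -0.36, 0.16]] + [[-0.42, 0.38, -0.36], [0.38, -0.20, -0.27]]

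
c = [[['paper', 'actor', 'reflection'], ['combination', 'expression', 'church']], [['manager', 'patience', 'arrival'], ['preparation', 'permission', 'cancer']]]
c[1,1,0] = 'preparation'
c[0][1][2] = 'church'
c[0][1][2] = 'church'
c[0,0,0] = 'paper'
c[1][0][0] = 'manager'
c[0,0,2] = 'reflection'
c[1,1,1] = 'permission'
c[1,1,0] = 'preparation'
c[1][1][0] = 'preparation'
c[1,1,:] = ['preparation', 'permission', 'cancer']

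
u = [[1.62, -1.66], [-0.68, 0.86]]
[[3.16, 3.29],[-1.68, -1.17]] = u@[[-0.26, 3.33], [-2.16, 1.27]]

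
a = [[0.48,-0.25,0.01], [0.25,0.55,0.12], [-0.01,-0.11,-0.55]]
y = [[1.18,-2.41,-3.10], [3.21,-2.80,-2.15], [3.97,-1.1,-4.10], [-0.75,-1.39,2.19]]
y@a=[[-0.01, -1.28, 1.43], [0.86, -2.11, 0.88], [1.67, -1.15, 2.16], [-0.73, -0.82, -1.38]]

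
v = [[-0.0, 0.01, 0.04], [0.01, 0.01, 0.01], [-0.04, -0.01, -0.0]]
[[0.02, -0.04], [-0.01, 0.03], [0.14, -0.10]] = v @ [[-4.07, 1.76], [2.73, 3.41], [-0.11, -1.73]]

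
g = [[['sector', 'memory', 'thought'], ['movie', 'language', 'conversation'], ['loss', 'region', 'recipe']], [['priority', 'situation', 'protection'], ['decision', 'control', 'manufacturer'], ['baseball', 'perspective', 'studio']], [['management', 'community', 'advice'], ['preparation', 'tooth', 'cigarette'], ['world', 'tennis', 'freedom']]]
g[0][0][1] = 'memory'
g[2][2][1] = 'tennis'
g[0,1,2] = 'conversation'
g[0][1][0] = 'movie'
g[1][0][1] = 'situation'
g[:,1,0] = ['movie', 'decision', 'preparation']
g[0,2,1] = 'region'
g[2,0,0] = 'management'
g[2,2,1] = 'tennis'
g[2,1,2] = 'cigarette'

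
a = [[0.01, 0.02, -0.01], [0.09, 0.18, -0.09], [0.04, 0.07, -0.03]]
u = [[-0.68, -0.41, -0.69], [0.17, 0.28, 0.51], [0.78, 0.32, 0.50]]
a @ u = [[-0.01, -0.0, -0.00],[-0.10, -0.02, -0.02],[-0.04, -0.01, -0.01]]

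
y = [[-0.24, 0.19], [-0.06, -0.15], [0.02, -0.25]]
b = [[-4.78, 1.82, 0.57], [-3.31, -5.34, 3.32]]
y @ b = [[0.52, -1.45, 0.49], [0.78, 0.69, -0.53], [0.73, 1.37, -0.82]]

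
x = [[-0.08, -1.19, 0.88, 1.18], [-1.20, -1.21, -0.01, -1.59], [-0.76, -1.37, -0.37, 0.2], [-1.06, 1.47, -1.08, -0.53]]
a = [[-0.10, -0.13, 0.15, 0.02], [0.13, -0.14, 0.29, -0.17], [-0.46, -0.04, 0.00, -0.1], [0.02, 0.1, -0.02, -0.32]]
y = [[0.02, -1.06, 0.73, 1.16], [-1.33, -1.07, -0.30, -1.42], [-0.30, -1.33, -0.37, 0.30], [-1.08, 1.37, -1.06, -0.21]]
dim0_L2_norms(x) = [1.77, 2.63, 1.44, 2.06]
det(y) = 4.38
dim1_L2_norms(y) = [1.73, 2.24, 1.44, 2.05]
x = y + a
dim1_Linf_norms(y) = [1.16, 1.42, 1.33, 1.37]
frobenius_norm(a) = 0.73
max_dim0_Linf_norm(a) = 0.46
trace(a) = -0.56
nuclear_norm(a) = 1.26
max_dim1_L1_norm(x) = 4.14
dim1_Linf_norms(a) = [0.15, 0.29, 0.46, 0.32]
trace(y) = -1.63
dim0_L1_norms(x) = [3.1, 5.24, 2.34, 3.5]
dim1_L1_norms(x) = [3.33, 4.01, 2.7, 4.14]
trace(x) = -2.19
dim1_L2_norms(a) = [0.22, 0.39, 0.47, 0.34]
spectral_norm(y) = 2.64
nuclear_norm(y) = 6.78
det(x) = 4.92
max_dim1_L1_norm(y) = 4.12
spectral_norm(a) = 0.49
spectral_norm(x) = 2.84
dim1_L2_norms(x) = [1.89, 2.33, 1.62, 2.18]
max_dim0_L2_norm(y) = 2.43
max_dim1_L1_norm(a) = 0.73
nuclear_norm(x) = 7.17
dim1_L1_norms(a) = [0.4, 0.73, 0.6, 0.46]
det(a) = -0.00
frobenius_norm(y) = 3.78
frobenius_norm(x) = 4.05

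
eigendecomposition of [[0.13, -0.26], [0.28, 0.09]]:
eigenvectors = [[(0.05+0.69j), 0.05-0.69j],[(0.72+0j), (0.72-0j)]]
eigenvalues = [(0.11+0.27j), (0.11-0.27j)]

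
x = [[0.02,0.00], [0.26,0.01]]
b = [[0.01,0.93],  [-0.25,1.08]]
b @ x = [[0.24,0.01], [0.28,0.01]]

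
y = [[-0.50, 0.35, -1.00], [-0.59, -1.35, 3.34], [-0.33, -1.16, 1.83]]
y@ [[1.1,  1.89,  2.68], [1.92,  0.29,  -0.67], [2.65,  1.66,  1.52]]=[[-2.53, -2.5, -3.09], [5.61, 4.04, 4.4], [2.26, 2.08, 2.67]]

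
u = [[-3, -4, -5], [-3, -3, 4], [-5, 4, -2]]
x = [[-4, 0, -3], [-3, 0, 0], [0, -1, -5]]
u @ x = [[24, 5, 34], [21, -4, -11], [8, 2, 25]]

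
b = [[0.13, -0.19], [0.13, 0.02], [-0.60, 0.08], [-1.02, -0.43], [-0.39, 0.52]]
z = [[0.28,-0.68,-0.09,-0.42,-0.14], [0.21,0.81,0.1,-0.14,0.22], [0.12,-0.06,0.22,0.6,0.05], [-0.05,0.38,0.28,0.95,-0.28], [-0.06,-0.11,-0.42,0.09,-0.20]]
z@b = [[0.48, 0.03], [0.13, 0.16], [-0.76, -0.24], [-0.98, -0.51], [0.22, -0.17]]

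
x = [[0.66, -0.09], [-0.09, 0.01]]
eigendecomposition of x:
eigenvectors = [[0.99, 0.13], [-0.13, 0.99]]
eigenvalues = [0.67, -0.0]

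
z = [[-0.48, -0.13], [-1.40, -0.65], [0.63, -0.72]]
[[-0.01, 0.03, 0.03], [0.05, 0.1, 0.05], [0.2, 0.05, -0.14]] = z @ [[0.07, -0.03, -0.09],[-0.22, -0.09, 0.12]]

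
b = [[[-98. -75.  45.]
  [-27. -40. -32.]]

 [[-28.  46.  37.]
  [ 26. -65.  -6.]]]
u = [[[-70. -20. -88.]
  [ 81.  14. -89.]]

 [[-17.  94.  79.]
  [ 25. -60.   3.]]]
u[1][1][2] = 3.0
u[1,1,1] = -60.0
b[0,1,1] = -40.0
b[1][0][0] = -28.0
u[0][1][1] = 14.0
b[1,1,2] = -6.0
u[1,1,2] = 3.0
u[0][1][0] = 81.0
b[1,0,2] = 37.0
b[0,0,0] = -98.0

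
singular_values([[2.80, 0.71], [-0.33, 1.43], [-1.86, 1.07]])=[3.38, 1.91]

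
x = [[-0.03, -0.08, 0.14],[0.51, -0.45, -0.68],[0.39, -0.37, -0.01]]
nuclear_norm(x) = 1.49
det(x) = 0.03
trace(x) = -0.49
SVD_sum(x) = [[-0.04,0.03,0.04], [0.57,-0.51,-0.57], [0.26,-0.23,-0.26]] + [[0.05,-0.07,0.11], [-0.05,0.07,-0.11], [0.11,-0.15,0.25]] + [[-0.05, -0.04, -0.01], [-0.01, -0.01, -0.00], [0.02, 0.02, 0.00]]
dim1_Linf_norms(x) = [0.14, 0.68, 0.39]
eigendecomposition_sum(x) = [[0.01, -0.01, -0.01],[0.65, -0.50, -0.57],[0.31, -0.24, -0.27]] + [[-0.08, -0.01, 0.03], [-0.09, -0.01, 0.03], [-0.01, -0.00, 0.01]] + [[0.04, -0.06, 0.12],  [-0.05, 0.07, -0.14],  [0.09, -0.13, 0.26]]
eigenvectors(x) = [[-0.02, -0.67, 0.37], [-0.9, -0.73, -0.44], [-0.43, -0.12, 0.81]]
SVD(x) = [[-0.06, 0.38, 0.92], [0.91, -0.37, 0.20], [0.42, 0.85, -0.32]] @ diag([1.0488142408534744, 0.3692579309280435, 0.06809749356393653]) @ [[0.60, -0.53, -0.60], [0.36, -0.49, 0.79], [-0.72, -0.69, -0.10]]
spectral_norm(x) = 1.05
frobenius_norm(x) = 1.11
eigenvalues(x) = [-0.77, -0.09, 0.37]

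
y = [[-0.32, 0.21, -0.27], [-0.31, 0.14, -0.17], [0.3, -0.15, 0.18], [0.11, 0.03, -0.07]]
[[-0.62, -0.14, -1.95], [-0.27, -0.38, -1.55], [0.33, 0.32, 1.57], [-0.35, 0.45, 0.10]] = y @[[-1.21, 2.97, 2.67], [-1.98, 3.45, -3.55], [2.18, -0.31, 1.30]]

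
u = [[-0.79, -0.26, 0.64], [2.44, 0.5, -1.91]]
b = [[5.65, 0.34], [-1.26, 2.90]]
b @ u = [[-3.63, -1.3, 2.97], [8.07, 1.78, -6.35]]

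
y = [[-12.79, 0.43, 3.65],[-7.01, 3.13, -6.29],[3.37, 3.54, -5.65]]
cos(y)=[[1.53, 1.74, 4.65], [-15.07, 29.98, -17.11], [2.74, 8.73, 9.65]]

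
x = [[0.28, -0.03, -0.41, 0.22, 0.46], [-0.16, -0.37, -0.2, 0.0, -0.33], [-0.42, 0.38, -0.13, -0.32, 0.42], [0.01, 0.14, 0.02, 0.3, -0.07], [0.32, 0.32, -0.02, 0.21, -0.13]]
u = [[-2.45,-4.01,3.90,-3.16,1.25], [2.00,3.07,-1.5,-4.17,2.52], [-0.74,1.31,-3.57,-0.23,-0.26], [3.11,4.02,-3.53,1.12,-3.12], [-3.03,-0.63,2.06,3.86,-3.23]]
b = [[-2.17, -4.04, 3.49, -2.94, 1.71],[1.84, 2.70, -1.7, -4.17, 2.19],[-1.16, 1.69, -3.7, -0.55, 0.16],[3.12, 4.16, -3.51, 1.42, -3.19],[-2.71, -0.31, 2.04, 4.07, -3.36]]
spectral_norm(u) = 10.36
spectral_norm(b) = 10.15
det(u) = 879.77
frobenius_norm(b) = 13.78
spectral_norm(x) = 0.86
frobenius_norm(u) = 13.85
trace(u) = -5.06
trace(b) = -5.11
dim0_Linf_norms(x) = [0.42, 0.38, 0.41, 0.32, 0.46]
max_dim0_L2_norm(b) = 6.73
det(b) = 652.80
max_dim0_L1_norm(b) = 14.44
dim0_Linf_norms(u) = [3.11, 4.02, 3.9, 4.17, 3.23]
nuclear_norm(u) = 25.33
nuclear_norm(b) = 24.95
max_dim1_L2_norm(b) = 7.18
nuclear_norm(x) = 2.73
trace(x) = -0.05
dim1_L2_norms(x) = [0.71, 0.56, 0.79, 0.34, 0.52]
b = u + x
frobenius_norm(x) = 1.35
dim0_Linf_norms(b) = [3.12, 4.16, 3.7, 4.17, 3.36]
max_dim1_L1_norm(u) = 14.9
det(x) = -0.02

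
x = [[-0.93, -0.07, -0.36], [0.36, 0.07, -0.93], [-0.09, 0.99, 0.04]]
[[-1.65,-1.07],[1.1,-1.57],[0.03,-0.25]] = x @ [[1.92, 0.46], [0.22, -0.29], [-0.42, 1.84]]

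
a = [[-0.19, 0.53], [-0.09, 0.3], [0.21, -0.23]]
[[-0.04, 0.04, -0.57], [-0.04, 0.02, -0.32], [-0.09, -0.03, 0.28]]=a @ [[-0.83,-0.09,0.26],[-0.38,0.04,-0.98]]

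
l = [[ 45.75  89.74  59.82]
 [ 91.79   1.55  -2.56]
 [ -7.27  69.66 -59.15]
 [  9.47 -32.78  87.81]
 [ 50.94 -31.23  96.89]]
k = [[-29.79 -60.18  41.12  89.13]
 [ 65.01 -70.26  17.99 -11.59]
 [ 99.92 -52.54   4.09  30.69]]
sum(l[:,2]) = 182.81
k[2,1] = -52.54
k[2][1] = -52.54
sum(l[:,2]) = 182.81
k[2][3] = 30.69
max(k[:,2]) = 41.12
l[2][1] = 69.66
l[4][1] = -31.23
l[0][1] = 89.74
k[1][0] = 65.01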